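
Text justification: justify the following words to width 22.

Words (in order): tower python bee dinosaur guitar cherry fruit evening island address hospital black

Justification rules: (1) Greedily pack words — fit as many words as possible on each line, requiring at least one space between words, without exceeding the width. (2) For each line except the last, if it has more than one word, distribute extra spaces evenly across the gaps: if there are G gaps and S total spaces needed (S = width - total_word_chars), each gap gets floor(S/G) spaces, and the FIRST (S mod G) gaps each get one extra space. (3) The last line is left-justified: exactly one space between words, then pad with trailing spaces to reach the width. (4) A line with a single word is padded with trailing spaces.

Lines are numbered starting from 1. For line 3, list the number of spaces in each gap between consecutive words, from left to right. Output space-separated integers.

Line 1: ['tower', 'python', 'bee'] (min_width=16, slack=6)
Line 2: ['dinosaur', 'guitar', 'cherry'] (min_width=22, slack=0)
Line 3: ['fruit', 'evening', 'island'] (min_width=20, slack=2)
Line 4: ['address', 'hospital', 'black'] (min_width=22, slack=0)

Answer: 2 2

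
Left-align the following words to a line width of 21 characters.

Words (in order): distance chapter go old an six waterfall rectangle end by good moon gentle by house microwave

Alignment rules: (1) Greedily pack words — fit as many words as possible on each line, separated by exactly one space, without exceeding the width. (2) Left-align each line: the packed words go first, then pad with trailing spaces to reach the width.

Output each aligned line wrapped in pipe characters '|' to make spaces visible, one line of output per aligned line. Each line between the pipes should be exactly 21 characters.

Line 1: ['distance', 'chapter', 'go'] (min_width=19, slack=2)
Line 2: ['old', 'an', 'six', 'waterfall'] (min_width=20, slack=1)
Line 3: ['rectangle', 'end', 'by', 'good'] (min_width=21, slack=0)
Line 4: ['moon', 'gentle', 'by', 'house'] (min_width=20, slack=1)
Line 5: ['microwave'] (min_width=9, slack=12)

Answer: |distance chapter go  |
|old an six waterfall |
|rectangle end by good|
|moon gentle by house |
|microwave            |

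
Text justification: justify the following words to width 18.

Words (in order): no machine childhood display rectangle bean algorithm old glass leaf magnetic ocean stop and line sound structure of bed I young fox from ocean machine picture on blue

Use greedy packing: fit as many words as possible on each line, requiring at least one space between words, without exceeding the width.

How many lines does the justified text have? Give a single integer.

Answer: 11

Derivation:
Line 1: ['no', 'machine'] (min_width=10, slack=8)
Line 2: ['childhood', 'display'] (min_width=17, slack=1)
Line 3: ['rectangle', 'bean'] (min_width=14, slack=4)
Line 4: ['algorithm', 'old'] (min_width=13, slack=5)
Line 5: ['glass', 'leaf'] (min_width=10, slack=8)
Line 6: ['magnetic', 'ocean'] (min_width=14, slack=4)
Line 7: ['stop', 'and', 'line'] (min_width=13, slack=5)
Line 8: ['sound', 'structure', 'of'] (min_width=18, slack=0)
Line 9: ['bed', 'I', 'young', 'fox'] (min_width=15, slack=3)
Line 10: ['from', 'ocean', 'machine'] (min_width=18, slack=0)
Line 11: ['picture', 'on', 'blue'] (min_width=15, slack=3)
Total lines: 11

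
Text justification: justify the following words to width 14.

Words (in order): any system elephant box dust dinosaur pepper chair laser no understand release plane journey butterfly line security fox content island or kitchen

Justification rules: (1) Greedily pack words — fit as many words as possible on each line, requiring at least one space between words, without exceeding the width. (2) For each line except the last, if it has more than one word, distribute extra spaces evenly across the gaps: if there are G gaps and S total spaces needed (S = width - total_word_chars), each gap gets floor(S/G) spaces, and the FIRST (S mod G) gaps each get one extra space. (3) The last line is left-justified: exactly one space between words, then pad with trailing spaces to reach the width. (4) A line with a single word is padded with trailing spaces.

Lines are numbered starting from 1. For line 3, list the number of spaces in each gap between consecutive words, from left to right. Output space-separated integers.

Line 1: ['any', 'system'] (min_width=10, slack=4)
Line 2: ['elephant', 'box'] (min_width=12, slack=2)
Line 3: ['dust', 'dinosaur'] (min_width=13, slack=1)
Line 4: ['pepper', 'chair'] (min_width=12, slack=2)
Line 5: ['laser', 'no'] (min_width=8, slack=6)
Line 6: ['understand'] (min_width=10, slack=4)
Line 7: ['release', 'plane'] (min_width=13, slack=1)
Line 8: ['journey'] (min_width=7, slack=7)
Line 9: ['butterfly', 'line'] (min_width=14, slack=0)
Line 10: ['security', 'fox'] (min_width=12, slack=2)
Line 11: ['content', 'island'] (min_width=14, slack=0)
Line 12: ['or', 'kitchen'] (min_width=10, slack=4)

Answer: 2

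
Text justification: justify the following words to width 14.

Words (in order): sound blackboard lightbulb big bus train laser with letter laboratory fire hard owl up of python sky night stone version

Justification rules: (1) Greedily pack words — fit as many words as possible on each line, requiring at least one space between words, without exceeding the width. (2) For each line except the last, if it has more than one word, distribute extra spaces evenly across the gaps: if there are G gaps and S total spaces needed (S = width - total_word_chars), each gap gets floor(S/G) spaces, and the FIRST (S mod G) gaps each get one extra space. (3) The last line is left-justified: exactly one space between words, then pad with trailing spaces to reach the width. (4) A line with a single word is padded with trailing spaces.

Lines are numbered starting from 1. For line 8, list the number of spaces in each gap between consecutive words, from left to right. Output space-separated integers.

Line 1: ['sound'] (min_width=5, slack=9)
Line 2: ['blackboard'] (min_width=10, slack=4)
Line 3: ['lightbulb', 'big'] (min_width=13, slack=1)
Line 4: ['bus', 'train'] (min_width=9, slack=5)
Line 5: ['laser', 'with'] (min_width=10, slack=4)
Line 6: ['letter'] (min_width=6, slack=8)
Line 7: ['laboratory'] (min_width=10, slack=4)
Line 8: ['fire', 'hard', 'owl'] (min_width=13, slack=1)
Line 9: ['up', 'of', 'python'] (min_width=12, slack=2)
Line 10: ['sky', 'night'] (min_width=9, slack=5)
Line 11: ['stone', 'version'] (min_width=13, slack=1)

Answer: 2 1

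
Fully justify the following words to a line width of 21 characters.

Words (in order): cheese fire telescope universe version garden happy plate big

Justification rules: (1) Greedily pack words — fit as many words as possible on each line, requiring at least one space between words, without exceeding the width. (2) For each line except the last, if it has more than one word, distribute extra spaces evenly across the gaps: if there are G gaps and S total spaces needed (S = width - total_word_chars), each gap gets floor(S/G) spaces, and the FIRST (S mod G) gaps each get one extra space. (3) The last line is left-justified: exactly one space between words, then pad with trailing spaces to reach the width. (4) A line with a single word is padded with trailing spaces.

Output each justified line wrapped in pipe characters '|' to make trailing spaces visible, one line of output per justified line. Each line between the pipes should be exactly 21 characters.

Answer: |cheese fire telescope|
|universe      version|
|garden   happy  plate|
|big                  |

Derivation:
Line 1: ['cheese', 'fire', 'telescope'] (min_width=21, slack=0)
Line 2: ['universe', 'version'] (min_width=16, slack=5)
Line 3: ['garden', 'happy', 'plate'] (min_width=18, slack=3)
Line 4: ['big'] (min_width=3, slack=18)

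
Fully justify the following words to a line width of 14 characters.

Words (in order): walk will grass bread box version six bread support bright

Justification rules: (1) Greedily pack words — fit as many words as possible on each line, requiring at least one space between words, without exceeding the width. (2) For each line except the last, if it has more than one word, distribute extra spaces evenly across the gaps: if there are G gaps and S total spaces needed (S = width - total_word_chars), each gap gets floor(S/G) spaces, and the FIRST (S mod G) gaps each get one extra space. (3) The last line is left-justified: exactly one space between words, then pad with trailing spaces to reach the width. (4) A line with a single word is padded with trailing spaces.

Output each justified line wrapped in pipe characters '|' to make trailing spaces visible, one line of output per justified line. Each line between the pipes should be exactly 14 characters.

Line 1: ['walk', 'will'] (min_width=9, slack=5)
Line 2: ['grass', 'bread'] (min_width=11, slack=3)
Line 3: ['box', 'version'] (min_width=11, slack=3)
Line 4: ['six', 'bread'] (min_width=9, slack=5)
Line 5: ['support', 'bright'] (min_width=14, slack=0)

Answer: |walk      will|
|grass    bread|
|box    version|
|six      bread|
|support bright|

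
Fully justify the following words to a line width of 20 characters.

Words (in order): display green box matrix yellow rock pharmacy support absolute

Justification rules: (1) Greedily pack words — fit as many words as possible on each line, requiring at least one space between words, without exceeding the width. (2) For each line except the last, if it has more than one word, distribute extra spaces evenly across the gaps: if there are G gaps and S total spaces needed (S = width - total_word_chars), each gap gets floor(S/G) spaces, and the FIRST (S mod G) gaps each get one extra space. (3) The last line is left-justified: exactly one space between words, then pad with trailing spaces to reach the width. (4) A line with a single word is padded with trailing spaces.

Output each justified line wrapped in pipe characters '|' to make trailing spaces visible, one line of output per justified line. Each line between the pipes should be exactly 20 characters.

Line 1: ['display', 'green', 'box'] (min_width=17, slack=3)
Line 2: ['matrix', 'yellow', 'rock'] (min_width=18, slack=2)
Line 3: ['pharmacy', 'support'] (min_width=16, slack=4)
Line 4: ['absolute'] (min_width=8, slack=12)

Answer: |display   green  box|
|matrix  yellow  rock|
|pharmacy     support|
|absolute            |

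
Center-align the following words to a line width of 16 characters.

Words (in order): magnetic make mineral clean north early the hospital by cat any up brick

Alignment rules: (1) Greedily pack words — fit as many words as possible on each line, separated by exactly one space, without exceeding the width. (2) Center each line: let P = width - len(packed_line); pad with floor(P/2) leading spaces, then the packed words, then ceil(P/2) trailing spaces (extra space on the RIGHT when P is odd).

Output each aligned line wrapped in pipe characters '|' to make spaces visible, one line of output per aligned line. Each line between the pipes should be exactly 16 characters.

Answer: | magnetic make  |
| mineral clean  |
|north early the |
|hospital by cat |
|  any up brick  |

Derivation:
Line 1: ['magnetic', 'make'] (min_width=13, slack=3)
Line 2: ['mineral', 'clean'] (min_width=13, slack=3)
Line 3: ['north', 'early', 'the'] (min_width=15, slack=1)
Line 4: ['hospital', 'by', 'cat'] (min_width=15, slack=1)
Line 5: ['any', 'up', 'brick'] (min_width=12, slack=4)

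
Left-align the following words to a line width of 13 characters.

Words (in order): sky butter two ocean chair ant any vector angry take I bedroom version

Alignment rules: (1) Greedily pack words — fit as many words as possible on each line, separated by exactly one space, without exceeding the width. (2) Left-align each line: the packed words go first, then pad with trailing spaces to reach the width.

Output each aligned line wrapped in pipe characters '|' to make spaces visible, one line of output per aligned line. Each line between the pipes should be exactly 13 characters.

Answer: |sky butter   |
|two ocean    |
|chair ant any|
|vector angry |
|take I       |
|bedroom      |
|version      |

Derivation:
Line 1: ['sky', 'butter'] (min_width=10, slack=3)
Line 2: ['two', 'ocean'] (min_width=9, slack=4)
Line 3: ['chair', 'ant', 'any'] (min_width=13, slack=0)
Line 4: ['vector', 'angry'] (min_width=12, slack=1)
Line 5: ['take', 'I'] (min_width=6, slack=7)
Line 6: ['bedroom'] (min_width=7, slack=6)
Line 7: ['version'] (min_width=7, slack=6)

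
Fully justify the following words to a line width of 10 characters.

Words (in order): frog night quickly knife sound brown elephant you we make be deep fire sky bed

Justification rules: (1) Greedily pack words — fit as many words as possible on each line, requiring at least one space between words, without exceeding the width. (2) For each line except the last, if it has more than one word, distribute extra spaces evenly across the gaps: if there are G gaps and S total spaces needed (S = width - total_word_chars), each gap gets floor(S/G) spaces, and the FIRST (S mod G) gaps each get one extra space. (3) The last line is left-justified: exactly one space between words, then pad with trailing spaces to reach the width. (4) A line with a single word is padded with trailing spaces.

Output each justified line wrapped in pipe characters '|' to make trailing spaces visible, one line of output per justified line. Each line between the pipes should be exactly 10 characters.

Line 1: ['frog', 'night'] (min_width=10, slack=0)
Line 2: ['quickly'] (min_width=7, slack=3)
Line 3: ['knife'] (min_width=5, slack=5)
Line 4: ['sound'] (min_width=5, slack=5)
Line 5: ['brown'] (min_width=5, slack=5)
Line 6: ['elephant'] (min_width=8, slack=2)
Line 7: ['you', 'we'] (min_width=6, slack=4)
Line 8: ['make', 'be'] (min_width=7, slack=3)
Line 9: ['deep', 'fire'] (min_width=9, slack=1)
Line 10: ['sky', 'bed'] (min_width=7, slack=3)

Answer: |frog night|
|quickly   |
|knife     |
|sound     |
|brown     |
|elephant  |
|you     we|
|make    be|
|deep  fire|
|sky bed   |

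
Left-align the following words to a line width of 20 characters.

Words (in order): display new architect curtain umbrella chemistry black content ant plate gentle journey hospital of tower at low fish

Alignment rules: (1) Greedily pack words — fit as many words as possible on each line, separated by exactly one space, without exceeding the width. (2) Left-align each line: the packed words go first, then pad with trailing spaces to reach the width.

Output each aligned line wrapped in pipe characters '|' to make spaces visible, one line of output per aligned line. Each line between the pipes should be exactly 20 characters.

Answer: |display new         |
|architect curtain   |
|umbrella chemistry  |
|black content ant   |
|plate gentle journey|
|hospital of tower at|
|low fish            |

Derivation:
Line 1: ['display', 'new'] (min_width=11, slack=9)
Line 2: ['architect', 'curtain'] (min_width=17, slack=3)
Line 3: ['umbrella', 'chemistry'] (min_width=18, slack=2)
Line 4: ['black', 'content', 'ant'] (min_width=17, slack=3)
Line 5: ['plate', 'gentle', 'journey'] (min_width=20, slack=0)
Line 6: ['hospital', 'of', 'tower', 'at'] (min_width=20, slack=0)
Line 7: ['low', 'fish'] (min_width=8, slack=12)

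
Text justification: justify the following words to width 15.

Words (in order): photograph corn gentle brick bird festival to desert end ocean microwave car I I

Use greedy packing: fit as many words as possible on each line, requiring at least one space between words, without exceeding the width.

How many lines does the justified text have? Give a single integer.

Line 1: ['photograph', 'corn'] (min_width=15, slack=0)
Line 2: ['gentle', 'brick'] (min_width=12, slack=3)
Line 3: ['bird', 'festival'] (min_width=13, slack=2)
Line 4: ['to', 'desert', 'end'] (min_width=13, slack=2)
Line 5: ['ocean', 'microwave'] (min_width=15, slack=0)
Line 6: ['car', 'I', 'I'] (min_width=7, slack=8)
Total lines: 6

Answer: 6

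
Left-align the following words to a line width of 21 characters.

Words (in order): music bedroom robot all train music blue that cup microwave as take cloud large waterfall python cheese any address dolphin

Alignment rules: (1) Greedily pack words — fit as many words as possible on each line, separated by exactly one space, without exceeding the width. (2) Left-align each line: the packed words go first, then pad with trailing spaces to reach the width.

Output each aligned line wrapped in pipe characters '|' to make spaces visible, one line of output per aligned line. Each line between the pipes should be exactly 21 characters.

Line 1: ['music', 'bedroom', 'robot'] (min_width=19, slack=2)
Line 2: ['all', 'train', 'music', 'blue'] (min_width=20, slack=1)
Line 3: ['that', 'cup', 'microwave', 'as'] (min_width=21, slack=0)
Line 4: ['take', 'cloud', 'large'] (min_width=16, slack=5)
Line 5: ['waterfall', 'python'] (min_width=16, slack=5)
Line 6: ['cheese', 'any', 'address'] (min_width=18, slack=3)
Line 7: ['dolphin'] (min_width=7, slack=14)

Answer: |music bedroom robot  |
|all train music blue |
|that cup microwave as|
|take cloud large     |
|waterfall python     |
|cheese any address   |
|dolphin              |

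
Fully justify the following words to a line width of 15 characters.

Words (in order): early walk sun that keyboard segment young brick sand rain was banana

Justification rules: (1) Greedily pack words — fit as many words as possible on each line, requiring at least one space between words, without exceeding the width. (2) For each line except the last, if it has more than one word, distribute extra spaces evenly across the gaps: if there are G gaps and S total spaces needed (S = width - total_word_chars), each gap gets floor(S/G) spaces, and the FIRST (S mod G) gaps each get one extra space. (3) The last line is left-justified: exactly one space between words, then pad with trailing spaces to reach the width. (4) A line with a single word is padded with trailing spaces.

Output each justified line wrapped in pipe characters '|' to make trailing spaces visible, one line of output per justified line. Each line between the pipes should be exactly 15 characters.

Answer: |early  walk sun|
|that   keyboard|
|segment   young|
|brick sand rain|
|was banana     |

Derivation:
Line 1: ['early', 'walk', 'sun'] (min_width=14, slack=1)
Line 2: ['that', 'keyboard'] (min_width=13, slack=2)
Line 3: ['segment', 'young'] (min_width=13, slack=2)
Line 4: ['brick', 'sand', 'rain'] (min_width=15, slack=0)
Line 5: ['was', 'banana'] (min_width=10, slack=5)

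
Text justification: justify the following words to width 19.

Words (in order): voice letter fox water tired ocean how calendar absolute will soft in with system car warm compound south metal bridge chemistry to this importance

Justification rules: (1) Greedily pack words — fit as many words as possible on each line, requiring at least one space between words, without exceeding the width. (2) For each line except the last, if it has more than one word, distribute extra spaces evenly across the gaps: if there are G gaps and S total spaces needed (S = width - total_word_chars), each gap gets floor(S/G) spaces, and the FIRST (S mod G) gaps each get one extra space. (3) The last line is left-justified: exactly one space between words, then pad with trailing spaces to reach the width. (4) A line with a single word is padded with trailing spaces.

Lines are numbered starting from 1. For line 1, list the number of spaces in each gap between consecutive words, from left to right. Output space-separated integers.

Answer: 3 2

Derivation:
Line 1: ['voice', 'letter', 'fox'] (min_width=16, slack=3)
Line 2: ['water', 'tired', 'ocean'] (min_width=17, slack=2)
Line 3: ['how', 'calendar'] (min_width=12, slack=7)
Line 4: ['absolute', 'will', 'soft'] (min_width=18, slack=1)
Line 5: ['in', 'with', 'system', 'car'] (min_width=18, slack=1)
Line 6: ['warm', 'compound', 'south'] (min_width=19, slack=0)
Line 7: ['metal', 'bridge'] (min_width=12, slack=7)
Line 8: ['chemistry', 'to', 'this'] (min_width=17, slack=2)
Line 9: ['importance'] (min_width=10, slack=9)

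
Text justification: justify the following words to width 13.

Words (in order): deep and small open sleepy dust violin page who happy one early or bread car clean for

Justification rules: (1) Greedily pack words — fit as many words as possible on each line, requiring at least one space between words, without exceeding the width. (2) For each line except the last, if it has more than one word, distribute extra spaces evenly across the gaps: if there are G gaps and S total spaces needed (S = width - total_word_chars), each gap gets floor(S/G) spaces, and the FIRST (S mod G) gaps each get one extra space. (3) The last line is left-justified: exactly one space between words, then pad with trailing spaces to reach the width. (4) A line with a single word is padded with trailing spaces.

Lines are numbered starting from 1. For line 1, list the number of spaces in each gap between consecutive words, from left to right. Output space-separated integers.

Line 1: ['deep', 'and'] (min_width=8, slack=5)
Line 2: ['small', 'open'] (min_width=10, slack=3)
Line 3: ['sleepy', 'dust'] (min_width=11, slack=2)
Line 4: ['violin', 'page'] (min_width=11, slack=2)
Line 5: ['who', 'happy', 'one'] (min_width=13, slack=0)
Line 6: ['early', 'or'] (min_width=8, slack=5)
Line 7: ['bread', 'car'] (min_width=9, slack=4)
Line 8: ['clean', 'for'] (min_width=9, slack=4)

Answer: 6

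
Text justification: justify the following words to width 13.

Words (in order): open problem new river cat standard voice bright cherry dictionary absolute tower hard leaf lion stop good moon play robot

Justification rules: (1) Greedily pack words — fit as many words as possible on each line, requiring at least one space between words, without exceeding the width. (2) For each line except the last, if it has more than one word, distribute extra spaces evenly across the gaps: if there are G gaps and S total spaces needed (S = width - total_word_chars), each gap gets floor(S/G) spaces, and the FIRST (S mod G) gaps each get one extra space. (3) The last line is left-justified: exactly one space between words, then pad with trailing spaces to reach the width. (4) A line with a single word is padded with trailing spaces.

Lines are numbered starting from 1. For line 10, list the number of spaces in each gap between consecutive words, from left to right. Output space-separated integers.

Line 1: ['open', 'problem'] (min_width=12, slack=1)
Line 2: ['new', 'river', 'cat'] (min_width=13, slack=0)
Line 3: ['standard'] (min_width=8, slack=5)
Line 4: ['voice', 'bright'] (min_width=12, slack=1)
Line 5: ['cherry'] (min_width=6, slack=7)
Line 6: ['dictionary'] (min_width=10, slack=3)
Line 7: ['absolute'] (min_width=8, slack=5)
Line 8: ['tower', 'hard'] (min_width=10, slack=3)
Line 9: ['leaf', 'lion'] (min_width=9, slack=4)
Line 10: ['stop', 'good'] (min_width=9, slack=4)
Line 11: ['moon', 'play'] (min_width=9, slack=4)
Line 12: ['robot'] (min_width=5, slack=8)

Answer: 5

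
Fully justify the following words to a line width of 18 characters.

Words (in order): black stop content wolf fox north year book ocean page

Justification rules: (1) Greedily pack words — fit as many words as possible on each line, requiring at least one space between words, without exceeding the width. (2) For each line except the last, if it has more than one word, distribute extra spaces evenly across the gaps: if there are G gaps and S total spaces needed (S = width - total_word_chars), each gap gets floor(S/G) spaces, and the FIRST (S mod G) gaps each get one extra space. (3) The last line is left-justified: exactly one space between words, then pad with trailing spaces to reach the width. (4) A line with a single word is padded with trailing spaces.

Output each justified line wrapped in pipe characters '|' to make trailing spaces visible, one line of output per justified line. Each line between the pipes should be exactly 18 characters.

Line 1: ['black', 'stop', 'content'] (min_width=18, slack=0)
Line 2: ['wolf', 'fox', 'north'] (min_width=14, slack=4)
Line 3: ['year', 'book', 'ocean'] (min_width=15, slack=3)
Line 4: ['page'] (min_width=4, slack=14)

Answer: |black stop content|
|wolf   fox   north|
|year   book  ocean|
|page              |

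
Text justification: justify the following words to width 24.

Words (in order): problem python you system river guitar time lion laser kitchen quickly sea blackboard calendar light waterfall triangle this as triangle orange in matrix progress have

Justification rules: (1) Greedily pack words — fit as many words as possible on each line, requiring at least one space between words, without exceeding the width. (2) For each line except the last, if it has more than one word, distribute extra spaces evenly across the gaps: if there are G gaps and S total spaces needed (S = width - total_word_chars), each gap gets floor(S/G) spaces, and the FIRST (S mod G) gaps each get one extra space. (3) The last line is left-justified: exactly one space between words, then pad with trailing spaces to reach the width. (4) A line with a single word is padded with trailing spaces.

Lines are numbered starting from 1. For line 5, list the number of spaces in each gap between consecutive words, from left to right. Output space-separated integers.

Line 1: ['problem', 'python', 'you'] (min_width=18, slack=6)
Line 2: ['system', 'river', 'guitar', 'time'] (min_width=24, slack=0)
Line 3: ['lion', 'laser', 'kitchen'] (min_width=18, slack=6)
Line 4: ['quickly', 'sea', 'blackboard'] (min_width=22, slack=2)
Line 5: ['calendar', 'light', 'waterfall'] (min_width=24, slack=0)
Line 6: ['triangle', 'this', 'as'] (min_width=16, slack=8)
Line 7: ['triangle', 'orange', 'in'] (min_width=18, slack=6)
Line 8: ['matrix', 'progress', 'have'] (min_width=20, slack=4)

Answer: 1 1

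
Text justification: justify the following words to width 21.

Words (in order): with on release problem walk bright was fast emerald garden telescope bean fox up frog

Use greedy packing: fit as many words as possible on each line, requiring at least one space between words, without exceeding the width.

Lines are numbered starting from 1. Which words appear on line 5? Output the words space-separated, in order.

Line 1: ['with', 'on', 'release'] (min_width=15, slack=6)
Line 2: ['problem', 'walk', 'bright'] (min_width=19, slack=2)
Line 3: ['was', 'fast', 'emerald'] (min_width=16, slack=5)
Line 4: ['garden', 'telescope', 'bean'] (min_width=21, slack=0)
Line 5: ['fox', 'up', 'frog'] (min_width=11, slack=10)

Answer: fox up frog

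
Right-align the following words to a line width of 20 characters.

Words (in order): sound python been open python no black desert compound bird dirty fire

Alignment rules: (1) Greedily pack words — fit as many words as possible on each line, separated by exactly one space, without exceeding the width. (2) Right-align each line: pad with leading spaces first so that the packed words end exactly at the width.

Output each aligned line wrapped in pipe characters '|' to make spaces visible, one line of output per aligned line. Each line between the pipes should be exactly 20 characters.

Answer: |   sound python been|
|open python no black|
|desert compound bird|
|          dirty fire|

Derivation:
Line 1: ['sound', 'python', 'been'] (min_width=17, slack=3)
Line 2: ['open', 'python', 'no', 'black'] (min_width=20, slack=0)
Line 3: ['desert', 'compound', 'bird'] (min_width=20, slack=0)
Line 4: ['dirty', 'fire'] (min_width=10, slack=10)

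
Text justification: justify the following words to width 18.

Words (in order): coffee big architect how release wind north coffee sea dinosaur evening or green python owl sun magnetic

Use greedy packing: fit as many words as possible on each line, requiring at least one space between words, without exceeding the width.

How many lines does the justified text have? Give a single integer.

Line 1: ['coffee', 'big'] (min_width=10, slack=8)
Line 2: ['architect', 'how'] (min_width=13, slack=5)
Line 3: ['release', 'wind', 'north'] (min_width=18, slack=0)
Line 4: ['coffee', 'sea'] (min_width=10, slack=8)
Line 5: ['dinosaur', 'evening'] (min_width=16, slack=2)
Line 6: ['or', 'green', 'python'] (min_width=15, slack=3)
Line 7: ['owl', 'sun', 'magnetic'] (min_width=16, slack=2)
Total lines: 7

Answer: 7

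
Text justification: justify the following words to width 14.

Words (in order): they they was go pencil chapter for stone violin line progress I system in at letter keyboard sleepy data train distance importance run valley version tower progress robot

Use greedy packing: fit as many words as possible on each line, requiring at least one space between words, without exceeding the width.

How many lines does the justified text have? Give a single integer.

Answer: 14

Derivation:
Line 1: ['they', 'they', 'was'] (min_width=13, slack=1)
Line 2: ['go', 'pencil'] (min_width=9, slack=5)
Line 3: ['chapter', 'for'] (min_width=11, slack=3)
Line 4: ['stone', 'violin'] (min_width=12, slack=2)
Line 5: ['line', 'progress'] (min_width=13, slack=1)
Line 6: ['I', 'system', 'in', 'at'] (min_width=14, slack=0)
Line 7: ['letter'] (min_width=6, slack=8)
Line 8: ['keyboard'] (min_width=8, slack=6)
Line 9: ['sleepy', 'data'] (min_width=11, slack=3)
Line 10: ['train', 'distance'] (min_width=14, slack=0)
Line 11: ['importance', 'run'] (min_width=14, slack=0)
Line 12: ['valley', 'version'] (min_width=14, slack=0)
Line 13: ['tower', 'progress'] (min_width=14, slack=0)
Line 14: ['robot'] (min_width=5, slack=9)
Total lines: 14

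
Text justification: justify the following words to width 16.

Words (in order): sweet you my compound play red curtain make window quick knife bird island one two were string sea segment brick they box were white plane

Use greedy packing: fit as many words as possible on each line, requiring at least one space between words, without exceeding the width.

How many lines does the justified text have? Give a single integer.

Line 1: ['sweet', 'you', 'my'] (min_width=12, slack=4)
Line 2: ['compound', 'play'] (min_width=13, slack=3)
Line 3: ['red', 'curtain', 'make'] (min_width=16, slack=0)
Line 4: ['window', 'quick'] (min_width=12, slack=4)
Line 5: ['knife', 'bird'] (min_width=10, slack=6)
Line 6: ['island', 'one', 'two'] (min_width=14, slack=2)
Line 7: ['were', 'string', 'sea'] (min_width=15, slack=1)
Line 8: ['segment', 'brick'] (min_width=13, slack=3)
Line 9: ['they', 'box', 'were'] (min_width=13, slack=3)
Line 10: ['white', 'plane'] (min_width=11, slack=5)
Total lines: 10

Answer: 10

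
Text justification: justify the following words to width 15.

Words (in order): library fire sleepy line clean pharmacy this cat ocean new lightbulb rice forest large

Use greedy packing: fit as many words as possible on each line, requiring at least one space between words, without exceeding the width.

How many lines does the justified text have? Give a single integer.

Line 1: ['library', 'fire'] (min_width=12, slack=3)
Line 2: ['sleepy', 'line'] (min_width=11, slack=4)
Line 3: ['clean', 'pharmacy'] (min_width=14, slack=1)
Line 4: ['this', 'cat', 'ocean'] (min_width=14, slack=1)
Line 5: ['new', 'lightbulb'] (min_width=13, slack=2)
Line 6: ['rice', 'forest'] (min_width=11, slack=4)
Line 7: ['large'] (min_width=5, slack=10)
Total lines: 7

Answer: 7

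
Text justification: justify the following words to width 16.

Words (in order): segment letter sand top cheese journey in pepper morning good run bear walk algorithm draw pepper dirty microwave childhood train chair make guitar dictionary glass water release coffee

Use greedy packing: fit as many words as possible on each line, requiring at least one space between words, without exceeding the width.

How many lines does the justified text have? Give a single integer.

Line 1: ['segment', 'letter'] (min_width=14, slack=2)
Line 2: ['sand', 'top', 'cheese'] (min_width=15, slack=1)
Line 3: ['journey', 'in'] (min_width=10, slack=6)
Line 4: ['pepper', 'morning'] (min_width=14, slack=2)
Line 5: ['good', 'run', 'bear'] (min_width=13, slack=3)
Line 6: ['walk', 'algorithm'] (min_width=14, slack=2)
Line 7: ['draw', 'pepper'] (min_width=11, slack=5)
Line 8: ['dirty', 'microwave'] (min_width=15, slack=1)
Line 9: ['childhood', 'train'] (min_width=15, slack=1)
Line 10: ['chair', 'make'] (min_width=10, slack=6)
Line 11: ['guitar'] (min_width=6, slack=10)
Line 12: ['dictionary', 'glass'] (min_width=16, slack=0)
Line 13: ['water', 'release'] (min_width=13, slack=3)
Line 14: ['coffee'] (min_width=6, slack=10)
Total lines: 14

Answer: 14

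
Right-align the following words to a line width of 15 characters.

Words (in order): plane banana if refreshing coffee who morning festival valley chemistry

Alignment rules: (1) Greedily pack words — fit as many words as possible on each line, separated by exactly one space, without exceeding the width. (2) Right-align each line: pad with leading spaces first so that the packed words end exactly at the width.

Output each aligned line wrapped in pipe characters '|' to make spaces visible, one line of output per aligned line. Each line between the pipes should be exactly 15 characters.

Answer: |plane banana if|
|     refreshing|
|     coffee who|
|        morning|
|festival valley|
|      chemistry|

Derivation:
Line 1: ['plane', 'banana', 'if'] (min_width=15, slack=0)
Line 2: ['refreshing'] (min_width=10, slack=5)
Line 3: ['coffee', 'who'] (min_width=10, slack=5)
Line 4: ['morning'] (min_width=7, slack=8)
Line 5: ['festival', 'valley'] (min_width=15, slack=0)
Line 6: ['chemistry'] (min_width=9, slack=6)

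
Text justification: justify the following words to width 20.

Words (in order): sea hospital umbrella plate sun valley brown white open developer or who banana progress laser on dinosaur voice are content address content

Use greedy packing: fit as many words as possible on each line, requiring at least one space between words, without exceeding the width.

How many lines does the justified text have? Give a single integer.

Line 1: ['sea', 'hospital'] (min_width=12, slack=8)
Line 2: ['umbrella', 'plate', 'sun'] (min_width=18, slack=2)
Line 3: ['valley', 'brown', 'white'] (min_width=18, slack=2)
Line 4: ['open', 'developer', 'or'] (min_width=17, slack=3)
Line 5: ['who', 'banana', 'progress'] (min_width=19, slack=1)
Line 6: ['laser', 'on', 'dinosaur'] (min_width=17, slack=3)
Line 7: ['voice', 'are', 'content'] (min_width=17, slack=3)
Line 8: ['address', 'content'] (min_width=15, slack=5)
Total lines: 8

Answer: 8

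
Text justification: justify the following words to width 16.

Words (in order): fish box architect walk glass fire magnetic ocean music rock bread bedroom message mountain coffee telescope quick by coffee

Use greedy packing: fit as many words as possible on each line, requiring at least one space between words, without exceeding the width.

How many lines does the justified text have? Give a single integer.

Answer: 9

Derivation:
Line 1: ['fish', 'box'] (min_width=8, slack=8)
Line 2: ['architect', 'walk'] (min_width=14, slack=2)
Line 3: ['glass', 'fire'] (min_width=10, slack=6)
Line 4: ['magnetic', 'ocean'] (min_width=14, slack=2)
Line 5: ['music', 'rock', 'bread'] (min_width=16, slack=0)
Line 6: ['bedroom', 'message'] (min_width=15, slack=1)
Line 7: ['mountain', 'coffee'] (min_width=15, slack=1)
Line 8: ['telescope', 'quick'] (min_width=15, slack=1)
Line 9: ['by', 'coffee'] (min_width=9, slack=7)
Total lines: 9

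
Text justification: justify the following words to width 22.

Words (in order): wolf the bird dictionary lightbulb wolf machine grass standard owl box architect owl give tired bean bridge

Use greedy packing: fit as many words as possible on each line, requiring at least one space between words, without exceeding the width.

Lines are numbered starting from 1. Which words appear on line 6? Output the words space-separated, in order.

Line 1: ['wolf', 'the', 'bird'] (min_width=13, slack=9)
Line 2: ['dictionary', 'lightbulb'] (min_width=20, slack=2)
Line 3: ['wolf', 'machine', 'grass'] (min_width=18, slack=4)
Line 4: ['standard', 'owl', 'box'] (min_width=16, slack=6)
Line 5: ['architect', 'owl', 'give'] (min_width=18, slack=4)
Line 6: ['tired', 'bean', 'bridge'] (min_width=17, slack=5)

Answer: tired bean bridge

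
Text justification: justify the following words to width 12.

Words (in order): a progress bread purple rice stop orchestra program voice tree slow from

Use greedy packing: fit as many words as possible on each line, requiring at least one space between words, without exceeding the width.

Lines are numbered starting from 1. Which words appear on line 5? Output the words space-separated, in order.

Answer: program

Derivation:
Line 1: ['a', 'progress'] (min_width=10, slack=2)
Line 2: ['bread', 'purple'] (min_width=12, slack=0)
Line 3: ['rice', 'stop'] (min_width=9, slack=3)
Line 4: ['orchestra'] (min_width=9, slack=3)
Line 5: ['program'] (min_width=7, slack=5)
Line 6: ['voice', 'tree'] (min_width=10, slack=2)
Line 7: ['slow', 'from'] (min_width=9, slack=3)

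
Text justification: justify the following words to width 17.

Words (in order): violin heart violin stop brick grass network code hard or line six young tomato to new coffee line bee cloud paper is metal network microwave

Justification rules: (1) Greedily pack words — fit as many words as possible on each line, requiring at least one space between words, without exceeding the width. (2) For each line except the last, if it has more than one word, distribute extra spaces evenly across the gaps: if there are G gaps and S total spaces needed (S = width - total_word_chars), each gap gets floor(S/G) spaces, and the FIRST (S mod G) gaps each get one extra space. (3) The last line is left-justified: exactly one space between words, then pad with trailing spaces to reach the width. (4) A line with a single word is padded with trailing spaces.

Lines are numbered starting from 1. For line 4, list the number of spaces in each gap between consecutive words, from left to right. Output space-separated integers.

Line 1: ['violin', 'heart'] (min_width=12, slack=5)
Line 2: ['violin', 'stop', 'brick'] (min_width=17, slack=0)
Line 3: ['grass', 'network'] (min_width=13, slack=4)
Line 4: ['code', 'hard', 'or', 'line'] (min_width=17, slack=0)
Line 5: ['six', 'young', 'tomato'] (min_width=16, slack=1)
Line 6: ['to', 'new', 'coffee'] (min_width=13, slack=4)
Line 7: ['line', 'bee', 'cloud'] (min_width=14, slack=3)
Line 8: ['paper', 'is', 'metal'] (min_width=14, slack=3)
Line 9: ['network', 'microwave'] (min_width=17, slack=0)

Answer: 1 1 1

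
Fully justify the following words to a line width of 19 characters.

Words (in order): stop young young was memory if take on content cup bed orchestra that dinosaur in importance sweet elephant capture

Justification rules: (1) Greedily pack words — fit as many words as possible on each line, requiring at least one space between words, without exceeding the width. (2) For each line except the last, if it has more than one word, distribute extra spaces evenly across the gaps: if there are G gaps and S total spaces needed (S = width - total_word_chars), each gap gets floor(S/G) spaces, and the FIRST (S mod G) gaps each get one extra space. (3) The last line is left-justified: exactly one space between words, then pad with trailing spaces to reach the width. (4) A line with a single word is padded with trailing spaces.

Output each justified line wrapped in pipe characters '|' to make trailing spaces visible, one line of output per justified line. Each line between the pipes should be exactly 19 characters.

Answer: |stop   young  young|
|was  memory if take|
|on  content cup bed|
|orchestra      that|
|dinosaur         in|
|importance    sweet|
|elephant capture   |

Derivation:
Line 1: ['stop', 'young', 'young'] (min_width=16, slack=3)
Line 2: ['was', 'memory', 'if', 'take'] (min_width=18, slack=1)
Line 3: ['on', 'content', 'cup', 'bed'] (min_width=18, slack=1)
Line 4: ['orchestra', 'that'] (min_width=14, slack=5)
Line 5: ['dinosaur', 'in'] (min_width=11, slack=8)
Line 6: ['importance', 'sweet'] (min_width=16, slack=3)
Line 7: ['elephant', 'capture'] (min_width=16, slack=3)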